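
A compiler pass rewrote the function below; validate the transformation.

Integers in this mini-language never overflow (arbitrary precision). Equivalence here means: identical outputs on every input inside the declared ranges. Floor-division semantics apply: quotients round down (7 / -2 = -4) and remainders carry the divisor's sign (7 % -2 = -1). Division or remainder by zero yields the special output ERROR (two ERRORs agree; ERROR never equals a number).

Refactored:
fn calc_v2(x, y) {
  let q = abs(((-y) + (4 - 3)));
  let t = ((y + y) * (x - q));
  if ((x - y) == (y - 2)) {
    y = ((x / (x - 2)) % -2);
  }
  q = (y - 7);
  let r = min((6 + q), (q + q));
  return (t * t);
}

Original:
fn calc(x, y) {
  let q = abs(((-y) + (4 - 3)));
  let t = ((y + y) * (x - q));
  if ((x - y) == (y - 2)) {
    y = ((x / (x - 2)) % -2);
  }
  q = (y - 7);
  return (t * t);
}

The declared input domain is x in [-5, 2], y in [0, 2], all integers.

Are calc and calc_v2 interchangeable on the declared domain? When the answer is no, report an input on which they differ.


Although min/max/abs usage differs, and local variable names differ, and arithmetic usage differs, and statement counts differ, and constant usage differs, 24/24 inputs agree.
verdict: equivalent


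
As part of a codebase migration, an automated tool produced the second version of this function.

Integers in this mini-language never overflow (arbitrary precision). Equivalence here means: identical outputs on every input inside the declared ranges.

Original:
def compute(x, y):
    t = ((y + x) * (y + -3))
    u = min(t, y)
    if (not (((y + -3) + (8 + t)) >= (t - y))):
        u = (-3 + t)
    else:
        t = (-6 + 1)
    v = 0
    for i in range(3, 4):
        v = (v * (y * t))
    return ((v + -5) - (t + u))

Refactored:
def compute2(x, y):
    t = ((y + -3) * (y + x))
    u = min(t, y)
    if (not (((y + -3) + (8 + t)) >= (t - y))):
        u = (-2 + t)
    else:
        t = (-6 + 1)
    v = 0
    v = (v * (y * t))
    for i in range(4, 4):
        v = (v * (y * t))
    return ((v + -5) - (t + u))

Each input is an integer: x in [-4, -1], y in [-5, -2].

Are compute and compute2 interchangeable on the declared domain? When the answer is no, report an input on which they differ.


These are not equivalent — on x=-4, y=-5 the outputs split (-146 vs -147).
compute: t becomes 72; next u becomes -5; next (not (((y + -3) + (8 + t)) >= (t - y))) evaluates to true; next u becomes 69; next v becomes 0; next at i=3:; next v becomes 0; next final value -146
compute2: t becomes 72; next u becomes -5; next (not (((y + -3) + (8 + t)) >= (t - y))) evaluates to true; next u becomes 70; next v becomes 0; next v becomes 0; next i never enters its loop body; next final value -147
verdict: not equivalent; witness: x=-4, y=-5


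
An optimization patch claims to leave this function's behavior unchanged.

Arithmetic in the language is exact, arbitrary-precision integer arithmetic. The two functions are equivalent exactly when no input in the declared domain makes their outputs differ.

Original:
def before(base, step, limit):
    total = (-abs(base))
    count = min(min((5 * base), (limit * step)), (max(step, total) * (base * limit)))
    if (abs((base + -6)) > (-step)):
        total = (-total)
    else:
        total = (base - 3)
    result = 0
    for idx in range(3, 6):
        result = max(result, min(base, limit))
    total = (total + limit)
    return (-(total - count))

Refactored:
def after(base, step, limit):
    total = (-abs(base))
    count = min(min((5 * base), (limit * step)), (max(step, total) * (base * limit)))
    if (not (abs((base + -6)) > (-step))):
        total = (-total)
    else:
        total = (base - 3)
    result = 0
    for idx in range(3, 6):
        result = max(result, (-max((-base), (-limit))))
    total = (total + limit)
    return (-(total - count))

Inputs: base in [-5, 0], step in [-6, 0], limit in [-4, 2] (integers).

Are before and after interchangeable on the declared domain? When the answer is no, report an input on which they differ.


Take base=-5, step=-6, limit=-4.
before: total becomes -5; next count becomes -100; next (abs((base + -6)) > (-step)) evaluates to true; next total becomes 5; next result becomes 0; next at idx=3:; next result becomes 0; next at idx=4:; next result becomes 0; next at idx=5:; next result becomes 0; next total becomes 1; next final value -101
after: total becomes -5; next count becomes -100; next (not (abs((base + -6)) > (-step))) evaluates to false; next total becomes -8; next result becomes 0; next at idx=3:; next result becomes 0; next at idx=4:; next result becomes 0; next at idx=5:; next result becomes 0; next total becomes -12; next final value -88
-101 against -88: the behavior changed.
verdict: not equivalent; witness: base=-5, step=-6, limit=-4


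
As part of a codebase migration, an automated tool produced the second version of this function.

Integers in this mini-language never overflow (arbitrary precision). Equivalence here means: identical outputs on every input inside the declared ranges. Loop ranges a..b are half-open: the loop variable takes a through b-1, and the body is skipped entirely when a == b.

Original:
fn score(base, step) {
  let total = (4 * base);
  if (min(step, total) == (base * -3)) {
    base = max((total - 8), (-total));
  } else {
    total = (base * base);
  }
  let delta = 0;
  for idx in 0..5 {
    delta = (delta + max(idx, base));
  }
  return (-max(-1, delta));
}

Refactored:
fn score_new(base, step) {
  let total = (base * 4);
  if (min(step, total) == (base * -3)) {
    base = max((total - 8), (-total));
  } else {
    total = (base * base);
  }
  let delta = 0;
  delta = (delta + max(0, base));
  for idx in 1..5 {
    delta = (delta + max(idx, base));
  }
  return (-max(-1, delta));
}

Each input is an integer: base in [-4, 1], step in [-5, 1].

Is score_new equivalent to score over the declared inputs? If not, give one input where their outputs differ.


Equivalent — the differences include min/max/abs usage differs, plus loop structure differs, plus statement counts differ, plus constant usage differs, plus arithmetic usage differs, yet no declared input distinguishes the two.
Tracing base=-2, step=-2: score: total becomes -8; next (min(step, total) == (base * -3)) evaluates to false; next total becomes 4; next delta becomes 0; next at idx=0:; next delta becomes 0; next at idx=1:; next delta becomes 1; next at idx=2:; next delta becomes 3; next at idx=3:; next delta becomes 6; next at idx=4:; next delta becomes 10; next final value -10 | score_new: total becomes -8; next (min(step, total) == (base * -3)) evaluates to false; next total becomes 4; next delta becomes 0; next delta becomes 0; next at idx=1:; next delta becomes 1; next at idx=2:; next delta becomes 3; next at idx=3:; next delta becomes 6; next at idx=4:; next delta becomes 10; next final value -10 — matching result -10.
Across all 42 domain points the two functions coincide.
verdict: equivalent


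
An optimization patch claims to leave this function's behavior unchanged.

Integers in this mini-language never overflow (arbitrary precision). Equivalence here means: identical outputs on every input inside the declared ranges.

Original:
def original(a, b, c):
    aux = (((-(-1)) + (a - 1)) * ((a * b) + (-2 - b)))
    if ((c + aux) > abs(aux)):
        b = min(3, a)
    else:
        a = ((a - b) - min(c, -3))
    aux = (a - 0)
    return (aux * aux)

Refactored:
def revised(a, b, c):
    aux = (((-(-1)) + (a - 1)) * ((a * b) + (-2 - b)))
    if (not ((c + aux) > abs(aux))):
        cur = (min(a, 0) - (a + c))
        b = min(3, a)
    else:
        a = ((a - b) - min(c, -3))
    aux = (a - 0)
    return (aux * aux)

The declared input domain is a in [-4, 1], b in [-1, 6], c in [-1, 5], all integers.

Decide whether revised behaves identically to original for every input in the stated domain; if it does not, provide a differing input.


These are not equivalent — on a=-4, b=-1, c=-1 the outputs split (0 vs 16).
original: aux becomes -12; next ((c + aux) > abs(aux)) evaluates to false; next a becomes 0; next aux becomes 0; next final value 0
revised: aux becomes -12; next (not ((c + aux) > abs(aux))) evaluates to true; next cur becomes 1; next b becomes -4; next aux becomes -4; next final value 16
verdict: not equivalent; witness: a=-4, b=-1, c=-1


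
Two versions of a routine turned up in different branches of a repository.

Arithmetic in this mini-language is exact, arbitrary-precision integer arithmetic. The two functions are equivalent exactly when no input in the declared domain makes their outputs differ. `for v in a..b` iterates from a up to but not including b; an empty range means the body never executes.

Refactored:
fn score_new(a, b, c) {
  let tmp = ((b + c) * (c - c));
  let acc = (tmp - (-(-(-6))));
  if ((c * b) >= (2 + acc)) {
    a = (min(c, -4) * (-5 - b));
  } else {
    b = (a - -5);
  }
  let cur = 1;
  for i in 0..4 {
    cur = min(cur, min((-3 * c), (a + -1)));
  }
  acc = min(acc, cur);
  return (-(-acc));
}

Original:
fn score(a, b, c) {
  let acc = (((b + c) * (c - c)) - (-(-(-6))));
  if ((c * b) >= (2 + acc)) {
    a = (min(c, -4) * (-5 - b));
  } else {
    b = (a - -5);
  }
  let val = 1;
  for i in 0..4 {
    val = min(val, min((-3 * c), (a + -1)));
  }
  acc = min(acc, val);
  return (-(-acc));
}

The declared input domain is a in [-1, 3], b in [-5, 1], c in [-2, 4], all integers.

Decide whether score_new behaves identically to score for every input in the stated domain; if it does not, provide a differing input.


Reading the diff, among the changes: statement counts differ; and local variable names differ.
As a probe, take a=1, b=1, c=1: score runs acc becomes 6; next ((c * b) >= (2 + acc)) evaluates to false; next b becomes 6; next val becomes 1; next at i=0:; next val becomes -3; next at i=1:; next val becomes -3; next at i=2:; next val becomes -3; next at i=3:; next val becomes -3; next acc becomes -3; next final value -3; score_new runs tmp becomes 0; next acc becomes 6; next ((c * b) >= (2 + acc)) evaluates to false; next b becomes 6; next cur becomes 1; next at i=0:; next cur becomes -3; next at i=1:; next cur becomes -3; next at i=2:; next cur becomes -3; next at i=3:; next cur becomes -3; next acc becomes -3; next final value -3; both end at -3.
Across all 245 domain points the two functions coincide.
verdict: equivalent


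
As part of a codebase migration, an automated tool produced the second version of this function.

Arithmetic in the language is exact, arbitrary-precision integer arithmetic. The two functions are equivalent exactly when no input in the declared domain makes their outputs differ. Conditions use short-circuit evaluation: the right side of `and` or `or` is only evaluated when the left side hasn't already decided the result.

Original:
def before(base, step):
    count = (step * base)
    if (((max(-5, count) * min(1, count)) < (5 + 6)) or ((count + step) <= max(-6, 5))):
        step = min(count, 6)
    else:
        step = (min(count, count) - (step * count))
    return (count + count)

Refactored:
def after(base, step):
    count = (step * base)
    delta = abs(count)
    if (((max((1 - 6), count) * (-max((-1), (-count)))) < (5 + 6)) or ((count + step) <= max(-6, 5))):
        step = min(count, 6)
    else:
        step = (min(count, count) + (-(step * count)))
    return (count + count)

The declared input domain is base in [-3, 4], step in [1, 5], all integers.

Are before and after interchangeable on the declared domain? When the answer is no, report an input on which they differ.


Side by side, the visible changes include: local variable names differ, statement counts differ, arithmetic usage differs, min/max/abs usage differs, constant usage differs.
Spot check at base=4, step=2 — before: count becomes 8; next (((max(-5, count) * min(1, count)) < (5 + 6)) or ((count + step) <= max(-6, 5))) evaluates to true; next step becomes 6; next final value 16. after: count becomes 8; next delta becomes 8; next (((max((1 - 6), count) * (-max((-1), (-count)))) < (5 + 6)) or ((count + step) <= max(-6, 5))) evaluates to true; next step becomes 6; next final value 16. Both give 16.
Across all 40 domain points the two functions coincide.
verdict: equivalent


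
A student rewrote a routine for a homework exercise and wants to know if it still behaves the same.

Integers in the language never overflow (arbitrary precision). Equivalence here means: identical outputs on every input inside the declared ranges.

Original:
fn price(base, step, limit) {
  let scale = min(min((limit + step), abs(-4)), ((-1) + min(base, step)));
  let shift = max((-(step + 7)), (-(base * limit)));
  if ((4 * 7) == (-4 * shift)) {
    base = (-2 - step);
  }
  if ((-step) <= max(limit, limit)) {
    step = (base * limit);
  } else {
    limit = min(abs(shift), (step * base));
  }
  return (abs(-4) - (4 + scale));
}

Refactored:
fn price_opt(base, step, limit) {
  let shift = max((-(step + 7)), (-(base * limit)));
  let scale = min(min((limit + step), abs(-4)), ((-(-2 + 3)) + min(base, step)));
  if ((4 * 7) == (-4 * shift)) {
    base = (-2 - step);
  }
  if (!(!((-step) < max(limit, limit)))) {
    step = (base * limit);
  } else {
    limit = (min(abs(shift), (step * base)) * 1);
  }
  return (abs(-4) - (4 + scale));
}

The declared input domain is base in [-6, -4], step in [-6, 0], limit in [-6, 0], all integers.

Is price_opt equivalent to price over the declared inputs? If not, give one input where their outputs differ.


Although `((-step) <= max(limit, limit))` became `((-step) < max(limit, limit))`, no input in the stated domain can expose it.
Tracing base=-4, step=-3, limit=-3: price: scale becomes -6; next shift becomes -4; next ((4 * 7) == (-4 * shift)) evaluates to false; next ((-step) <= max(limit, limit)) evaluates to false; next limit becomes 4; next final value 6 | price_opt: shift becomes -4; next scale becomes -6; next ((4 * 7) == (-4 * shift)) evaluates to false; next (!(!((-step) < max(limit, limit)))) evaluates to false; next limit becomes 4; next final value 6 — matching result 6.
An exhaustive pass over the 147 declared inputs shows identical outputs.
verdict: equivalent


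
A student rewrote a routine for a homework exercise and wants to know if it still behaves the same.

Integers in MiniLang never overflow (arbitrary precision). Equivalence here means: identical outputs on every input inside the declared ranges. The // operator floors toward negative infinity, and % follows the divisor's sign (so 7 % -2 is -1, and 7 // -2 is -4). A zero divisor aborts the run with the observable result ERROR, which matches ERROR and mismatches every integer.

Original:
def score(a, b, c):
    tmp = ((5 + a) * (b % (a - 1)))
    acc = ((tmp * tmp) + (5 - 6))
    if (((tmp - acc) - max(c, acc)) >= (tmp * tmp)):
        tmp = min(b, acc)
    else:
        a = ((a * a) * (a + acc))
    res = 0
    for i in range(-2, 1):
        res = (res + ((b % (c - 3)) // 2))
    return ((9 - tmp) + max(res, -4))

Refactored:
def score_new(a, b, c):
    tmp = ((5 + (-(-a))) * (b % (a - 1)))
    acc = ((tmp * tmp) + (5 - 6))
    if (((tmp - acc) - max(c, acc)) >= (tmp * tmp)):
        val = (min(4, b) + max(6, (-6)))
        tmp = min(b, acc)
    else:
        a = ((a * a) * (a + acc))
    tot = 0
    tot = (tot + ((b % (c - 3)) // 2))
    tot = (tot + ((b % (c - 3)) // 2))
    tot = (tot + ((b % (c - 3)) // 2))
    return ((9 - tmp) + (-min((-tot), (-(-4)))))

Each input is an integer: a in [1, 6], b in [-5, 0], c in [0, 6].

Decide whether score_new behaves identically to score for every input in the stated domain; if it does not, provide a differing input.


The two versions differ — the changes include local variable names differ, and constant usage differs, and statement counts differ, and loop structure differs, and min/max/abs usage differs, and arithmetic usage differs.
As a probe, take a=4, b=-1, c=6: score runs tmp := 18 | acc := 323 | (((tmp - acc) - max(c, acc)) >= (tmp * tmp)): false | a := 5232 | res := 0 | iter i=-2: | res := 1 | iter i=-1: | res := 2 | iter i=0: | res := 3 | result -6; score_new runs tmp := 18 | acc := 323 | (((tmp - acc) - max(c, acc)) >= (tmp * tmp)): false | a := 5232 | tot := 0 | tot := 1 | tot := 2 | tot := 3 | result -6; both end at -6.
Sweeping the whole domain (252 inputs) finds no disagreement.
verdict: equivalent


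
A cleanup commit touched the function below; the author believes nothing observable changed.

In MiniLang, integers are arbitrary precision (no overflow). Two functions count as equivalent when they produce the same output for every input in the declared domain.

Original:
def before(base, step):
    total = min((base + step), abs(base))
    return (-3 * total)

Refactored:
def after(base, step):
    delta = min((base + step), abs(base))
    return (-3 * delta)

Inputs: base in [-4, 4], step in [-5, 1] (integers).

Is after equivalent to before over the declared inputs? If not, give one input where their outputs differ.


Comparing the listings, the differences include: local variable names differ.
One worked example (base=1, step=0) — before: total=1, then returns -3; after: delta=1, then returns -3; agreement on -3.
Across all 63 domain points the two functions coincide.
verdict: equivalent


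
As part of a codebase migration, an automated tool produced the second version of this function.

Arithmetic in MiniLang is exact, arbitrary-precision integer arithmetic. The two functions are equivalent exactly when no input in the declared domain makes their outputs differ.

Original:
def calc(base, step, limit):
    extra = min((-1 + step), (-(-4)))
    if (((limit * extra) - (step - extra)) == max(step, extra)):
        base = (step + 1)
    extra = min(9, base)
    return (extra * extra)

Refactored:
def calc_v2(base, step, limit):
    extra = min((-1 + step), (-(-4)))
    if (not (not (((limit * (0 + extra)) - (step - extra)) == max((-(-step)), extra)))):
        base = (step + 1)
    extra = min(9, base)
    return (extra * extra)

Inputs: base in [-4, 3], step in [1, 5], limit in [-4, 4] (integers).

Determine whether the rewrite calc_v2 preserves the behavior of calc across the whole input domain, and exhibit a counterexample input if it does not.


Changes here: constant usage differs; and arithmetic usage differs; and boolean connective usage differs; the full 360-point sweep finds no disagreement.
verdict: equivalent


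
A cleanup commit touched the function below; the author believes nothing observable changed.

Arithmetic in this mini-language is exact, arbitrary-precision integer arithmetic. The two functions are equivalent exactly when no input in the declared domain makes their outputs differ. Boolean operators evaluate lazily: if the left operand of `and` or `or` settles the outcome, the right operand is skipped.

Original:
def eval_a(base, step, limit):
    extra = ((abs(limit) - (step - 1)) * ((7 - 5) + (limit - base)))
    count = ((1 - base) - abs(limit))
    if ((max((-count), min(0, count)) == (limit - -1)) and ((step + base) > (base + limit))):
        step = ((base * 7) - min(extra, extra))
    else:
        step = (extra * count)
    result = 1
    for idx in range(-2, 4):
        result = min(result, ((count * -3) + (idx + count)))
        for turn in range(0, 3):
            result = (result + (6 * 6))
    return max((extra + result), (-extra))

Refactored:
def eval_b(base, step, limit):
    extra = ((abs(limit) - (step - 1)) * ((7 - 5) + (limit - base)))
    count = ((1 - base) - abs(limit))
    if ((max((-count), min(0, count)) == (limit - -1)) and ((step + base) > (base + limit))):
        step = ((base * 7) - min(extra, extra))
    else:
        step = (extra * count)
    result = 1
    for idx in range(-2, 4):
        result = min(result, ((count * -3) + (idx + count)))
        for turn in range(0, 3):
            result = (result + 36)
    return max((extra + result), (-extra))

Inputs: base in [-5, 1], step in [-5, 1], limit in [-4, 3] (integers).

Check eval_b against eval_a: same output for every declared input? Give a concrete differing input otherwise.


Behavior is preserved: although arithmetic usage differs; constant usage differs, the outputs never diverge.
Spot check at base=-5, step=1, limit=-3 — eval_a: extra = 12; count = 3; ((max((-count), min(0, count)) == (limit - -1)) and ((step + base) > (base + limit))) -> false; step = 36; result = 1; [idx=-2]; result = -8; [turn=0]; result = 28; [turn=1]; result = 64; [turn=2]; result = 100; [idx=-1]; result = -7; [turn=0]; result = 29; [turn=1]; result = 65; [turn=2]; result = 101; [idx=0]; result = -6; [turn=0]; result = 30; [turn=1]; result = 66; [turn=2]; result = 102; [idx=1]; result = -5; [turn=0]; result = 31; [turn=1]; result = 67; [turn=2]; result = 103; [idx=2]; result = -4; [turn=0]; result = 32; [turn=1]; result = 68; [turn=2]; result = 104; [idx=3]; result = -3; [turn=0]; result = 33; [turn=1]; result = 69; [turn=2]; result = 105; return 117. eval_b: extra = 12; count = 3; ((max((-count), min(0, count)) == (limit - -1)) and ((step + base) > (base + limit))) -> false; step = 36; result = 1; [idx=-2]; result = -8; [turn=0]; result = 28; [turn=1]; result = 64; [turn=2]; result = 100; [idx=-1]; result = -7; [turn=0]; result = 29; [turn=1]; result = 65; [turn=2]; result = 101; [idx=0]; result = -6; [turn=0]; result = 30; [turn=1]; result = 66; [turn=2]; result = 102; [idx=1]; result = -5; [turn=0]; result = 31; [turn=1]; result = 67; [turn=2]; result = 103; [idx=2]; result = -4; [turn=0]; result = 32; [turn=1]; result = 68; [turn=2]; result = 104; [idx=3]; result = -3; [turn=0]; result = 33; [turn=1]; result = 69; [turn=2]; result = 105; return 117. Both give 117.
An exhaustive pass over the 392 declared inputs shows identical outputs.
verdict: equivalent


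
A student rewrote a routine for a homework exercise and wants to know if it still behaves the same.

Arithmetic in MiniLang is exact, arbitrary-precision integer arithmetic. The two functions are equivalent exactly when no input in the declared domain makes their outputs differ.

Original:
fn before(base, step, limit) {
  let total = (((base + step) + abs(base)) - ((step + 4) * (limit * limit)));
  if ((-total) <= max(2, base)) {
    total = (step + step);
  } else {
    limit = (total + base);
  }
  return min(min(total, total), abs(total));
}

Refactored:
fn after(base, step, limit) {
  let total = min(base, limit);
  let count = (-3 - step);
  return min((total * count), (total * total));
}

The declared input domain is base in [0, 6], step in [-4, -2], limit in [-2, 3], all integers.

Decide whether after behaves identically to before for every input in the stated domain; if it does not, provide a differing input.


There is a counterexample at base=0, step=-4, limit=-2: -4 on one side, -2 on the other.
before: total := -4 | ((-total) <= max(2, base)): false | limit := -4 | result -4
after: total := -2 | count := 1 | result -2
verdict: not equivalent; witness: base=0, step=-4, limit=-2


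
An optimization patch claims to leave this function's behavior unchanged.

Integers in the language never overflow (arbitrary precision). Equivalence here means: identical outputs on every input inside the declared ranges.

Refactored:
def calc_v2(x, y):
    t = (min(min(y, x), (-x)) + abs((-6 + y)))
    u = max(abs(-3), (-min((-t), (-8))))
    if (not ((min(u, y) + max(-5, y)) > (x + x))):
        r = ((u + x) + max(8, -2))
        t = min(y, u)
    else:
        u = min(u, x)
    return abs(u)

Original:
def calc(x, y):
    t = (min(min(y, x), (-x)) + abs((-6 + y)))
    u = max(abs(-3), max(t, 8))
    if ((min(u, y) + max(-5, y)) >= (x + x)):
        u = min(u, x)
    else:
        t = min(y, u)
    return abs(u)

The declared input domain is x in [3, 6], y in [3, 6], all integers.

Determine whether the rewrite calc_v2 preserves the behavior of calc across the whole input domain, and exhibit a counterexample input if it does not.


Run the pair on x=3, y=3.
calc: t becomes 0; next u becomes 8; next ((min(u, y) + max(-5, y)) >= (x + x)) evaluates to true; next u becomes 3; next final value 3
calc_v2: t becomes 0; next u becomes 8; next (not ((min(u, y) + max(-5, y)) > (x + x))) evaluates to true; next r becomes 19; next t becomes 3; next final value 8
3 != 8, so the rewrite changes behavior.
verdict: not equivalent; witness: x=3, y=3


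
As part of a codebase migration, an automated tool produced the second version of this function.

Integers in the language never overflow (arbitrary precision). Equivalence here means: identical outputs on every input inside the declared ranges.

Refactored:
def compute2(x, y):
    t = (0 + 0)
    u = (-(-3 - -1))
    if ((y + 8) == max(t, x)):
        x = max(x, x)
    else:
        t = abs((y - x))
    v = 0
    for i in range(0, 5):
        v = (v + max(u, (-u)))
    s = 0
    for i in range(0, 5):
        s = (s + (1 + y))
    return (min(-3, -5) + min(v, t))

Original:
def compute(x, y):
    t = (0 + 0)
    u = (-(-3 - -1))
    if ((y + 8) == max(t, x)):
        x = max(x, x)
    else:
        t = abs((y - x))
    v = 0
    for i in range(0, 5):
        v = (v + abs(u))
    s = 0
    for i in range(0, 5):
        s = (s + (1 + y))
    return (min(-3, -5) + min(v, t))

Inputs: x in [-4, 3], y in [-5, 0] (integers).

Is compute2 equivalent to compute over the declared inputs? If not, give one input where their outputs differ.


Differences: min/max/abs usage differs — yet all 48 inputs agree.
verdict: equivalent


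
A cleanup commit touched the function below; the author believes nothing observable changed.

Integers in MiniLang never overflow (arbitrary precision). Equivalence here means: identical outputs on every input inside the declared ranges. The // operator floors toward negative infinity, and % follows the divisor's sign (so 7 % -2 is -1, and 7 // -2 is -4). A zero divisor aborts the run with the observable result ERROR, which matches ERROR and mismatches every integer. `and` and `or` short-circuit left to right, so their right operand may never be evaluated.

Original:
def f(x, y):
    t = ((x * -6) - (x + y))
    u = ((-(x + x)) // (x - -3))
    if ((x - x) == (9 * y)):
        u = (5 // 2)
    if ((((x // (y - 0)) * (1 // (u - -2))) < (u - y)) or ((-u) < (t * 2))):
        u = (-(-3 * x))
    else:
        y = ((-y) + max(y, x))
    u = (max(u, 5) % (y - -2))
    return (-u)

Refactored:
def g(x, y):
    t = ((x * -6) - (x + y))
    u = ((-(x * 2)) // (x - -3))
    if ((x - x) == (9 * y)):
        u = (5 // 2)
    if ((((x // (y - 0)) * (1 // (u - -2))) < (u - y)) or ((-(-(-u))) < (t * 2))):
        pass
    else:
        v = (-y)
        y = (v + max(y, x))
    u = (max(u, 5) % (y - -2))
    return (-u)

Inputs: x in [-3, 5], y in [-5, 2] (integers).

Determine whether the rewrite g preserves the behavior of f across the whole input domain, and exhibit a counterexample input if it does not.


x=2, y=-5 yields 0 from f but 1 from g.
verdict: not equivalent; witness: x=2, y=-5


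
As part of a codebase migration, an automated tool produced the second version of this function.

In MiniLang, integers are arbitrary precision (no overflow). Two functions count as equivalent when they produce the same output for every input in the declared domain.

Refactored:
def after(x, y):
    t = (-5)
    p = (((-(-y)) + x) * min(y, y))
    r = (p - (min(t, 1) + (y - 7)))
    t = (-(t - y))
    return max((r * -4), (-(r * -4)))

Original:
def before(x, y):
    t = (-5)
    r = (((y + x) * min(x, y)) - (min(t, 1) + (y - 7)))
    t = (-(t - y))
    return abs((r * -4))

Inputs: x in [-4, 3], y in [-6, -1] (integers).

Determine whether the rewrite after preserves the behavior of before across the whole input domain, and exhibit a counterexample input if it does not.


Try x=-4, y=-3.
before: t := -5 | r := 43 | t := 2 | result 172
after: t := -5 | p := 21 | r := 36 | t := 2 | result 144
172 and 144 differ, so these are not the same function on this domain.
verdict: not equivalent; witness: x=-4, y=-3


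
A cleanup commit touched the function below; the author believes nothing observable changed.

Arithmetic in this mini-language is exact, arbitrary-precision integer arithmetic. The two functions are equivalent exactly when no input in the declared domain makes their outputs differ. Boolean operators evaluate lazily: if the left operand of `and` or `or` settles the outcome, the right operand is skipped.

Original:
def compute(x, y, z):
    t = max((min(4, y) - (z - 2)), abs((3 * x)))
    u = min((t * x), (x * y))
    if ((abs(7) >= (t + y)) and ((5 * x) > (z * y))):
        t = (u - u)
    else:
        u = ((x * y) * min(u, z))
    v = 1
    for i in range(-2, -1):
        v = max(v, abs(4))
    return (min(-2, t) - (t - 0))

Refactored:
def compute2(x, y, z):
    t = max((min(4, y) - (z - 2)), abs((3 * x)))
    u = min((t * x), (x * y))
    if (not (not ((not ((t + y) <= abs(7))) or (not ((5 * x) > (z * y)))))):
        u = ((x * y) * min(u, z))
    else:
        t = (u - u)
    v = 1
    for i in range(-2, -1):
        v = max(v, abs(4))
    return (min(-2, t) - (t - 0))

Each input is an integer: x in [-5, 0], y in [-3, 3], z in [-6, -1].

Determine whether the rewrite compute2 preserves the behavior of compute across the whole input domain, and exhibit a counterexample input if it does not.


Differences: comparison usage differs, boolean connective usage differs — yet all 252 inputs agree.
verdict: equivalent


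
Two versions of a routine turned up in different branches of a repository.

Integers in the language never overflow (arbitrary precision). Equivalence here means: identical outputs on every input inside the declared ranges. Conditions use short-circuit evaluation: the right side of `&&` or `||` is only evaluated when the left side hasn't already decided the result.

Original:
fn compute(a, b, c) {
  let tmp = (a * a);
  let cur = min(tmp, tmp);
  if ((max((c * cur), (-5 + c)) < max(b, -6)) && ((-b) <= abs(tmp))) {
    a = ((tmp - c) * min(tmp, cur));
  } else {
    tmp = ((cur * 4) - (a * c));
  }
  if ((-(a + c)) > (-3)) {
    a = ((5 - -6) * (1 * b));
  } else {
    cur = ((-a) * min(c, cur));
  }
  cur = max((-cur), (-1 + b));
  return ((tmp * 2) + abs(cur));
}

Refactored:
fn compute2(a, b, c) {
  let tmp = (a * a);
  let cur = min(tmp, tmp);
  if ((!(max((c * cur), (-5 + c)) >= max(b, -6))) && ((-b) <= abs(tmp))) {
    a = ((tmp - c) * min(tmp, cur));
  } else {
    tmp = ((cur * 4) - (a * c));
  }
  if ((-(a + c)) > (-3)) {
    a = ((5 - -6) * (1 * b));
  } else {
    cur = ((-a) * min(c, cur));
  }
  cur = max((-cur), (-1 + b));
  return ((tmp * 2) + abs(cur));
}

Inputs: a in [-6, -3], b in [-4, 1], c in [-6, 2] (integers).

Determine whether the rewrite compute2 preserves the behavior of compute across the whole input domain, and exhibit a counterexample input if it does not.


The two are interchangeable: boolean connective usage differs; also comparison usage differs, and every declared input agrees.
One worked example (a=-4, b=-4, c=1) — compute: tmp=16, then cur=16, then ((max((c * cur), (-5 + c)) < max(b, -6)) && ((-b) <= abs(tmp))) is false, then tmp=68, then ((-(a + c)) > (-3)) is true, then a=-44, then cur=-5, then returns 141; compute2: tmp=16, then cur=16, then ((!(max((c * cur), (-5 + c)) >= max(b, -6))) && ((-b) <= abs(tmp))) is false, then tmp=68, then ((-(a + c)) > (-3)) is true, then a=-44, then cur=-5, then returns 141; agreement on 141.
Across all 216 domain points the two functions coincide.
verdict: equivalent


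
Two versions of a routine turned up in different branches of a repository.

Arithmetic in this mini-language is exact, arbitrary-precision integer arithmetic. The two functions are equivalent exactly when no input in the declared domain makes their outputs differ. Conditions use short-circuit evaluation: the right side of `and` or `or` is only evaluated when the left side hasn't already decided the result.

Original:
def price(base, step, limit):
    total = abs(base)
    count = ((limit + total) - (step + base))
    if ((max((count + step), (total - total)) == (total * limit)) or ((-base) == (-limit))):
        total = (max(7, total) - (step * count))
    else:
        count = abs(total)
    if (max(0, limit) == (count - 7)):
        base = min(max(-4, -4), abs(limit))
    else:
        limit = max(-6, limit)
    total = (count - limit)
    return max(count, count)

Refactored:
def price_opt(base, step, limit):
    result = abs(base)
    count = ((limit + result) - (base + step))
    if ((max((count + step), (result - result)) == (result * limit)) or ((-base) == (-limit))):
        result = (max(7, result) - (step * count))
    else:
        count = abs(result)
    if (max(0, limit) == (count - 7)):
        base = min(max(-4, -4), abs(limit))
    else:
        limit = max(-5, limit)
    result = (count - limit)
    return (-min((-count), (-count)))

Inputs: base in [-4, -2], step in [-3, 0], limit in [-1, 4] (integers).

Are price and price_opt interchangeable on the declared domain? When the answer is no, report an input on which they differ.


Equivalent. The edit looks behavioral (`-6` became `-5`), but over these ranges it never changes the outcome.
Checked all 72 inputs in the declared domain: the outputs agree on every one.
One worked example (base=-3, step=-2, limit=3) — price: total=3, then count=11, then ((max((count + step), (total - total)) == (total * limit)) or ((-base) == (-limit))) is true, then total=29, then (max(0, limit) == (count - 7)) is false, then limit=3, then total=8, then returns 11; price_opt: result=3, then count=11, then ((max((count + step), (result - result)) == (result * limit)) or ((-base) == (-limit))) is true, then result=29, then (max(0, limit) == (count - 7)) is false, then limit=3, then result=8, then returns 11; agreement on 11.
verdict: equivalent


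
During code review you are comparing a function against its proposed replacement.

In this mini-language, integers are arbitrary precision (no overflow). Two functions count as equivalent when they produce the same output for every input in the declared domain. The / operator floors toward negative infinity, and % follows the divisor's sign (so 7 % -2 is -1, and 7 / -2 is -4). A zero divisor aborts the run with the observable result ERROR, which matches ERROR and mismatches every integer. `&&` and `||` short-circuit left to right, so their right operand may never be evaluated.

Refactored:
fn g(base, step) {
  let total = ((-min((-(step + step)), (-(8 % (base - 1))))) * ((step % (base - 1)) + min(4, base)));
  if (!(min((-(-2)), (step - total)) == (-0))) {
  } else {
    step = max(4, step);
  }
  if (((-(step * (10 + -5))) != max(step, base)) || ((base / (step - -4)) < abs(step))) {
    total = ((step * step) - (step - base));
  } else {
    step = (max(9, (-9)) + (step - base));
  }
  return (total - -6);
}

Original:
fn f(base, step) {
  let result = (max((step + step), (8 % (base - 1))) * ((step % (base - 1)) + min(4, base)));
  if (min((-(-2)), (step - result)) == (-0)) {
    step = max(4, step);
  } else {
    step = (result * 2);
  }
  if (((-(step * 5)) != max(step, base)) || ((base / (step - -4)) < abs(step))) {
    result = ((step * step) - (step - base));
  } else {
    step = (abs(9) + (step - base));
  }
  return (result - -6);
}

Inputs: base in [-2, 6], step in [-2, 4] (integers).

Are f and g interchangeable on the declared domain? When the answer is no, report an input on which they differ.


Not equivalent: base=-2, step=-2 separates them (60 vs 10).
f: result := 4 | (min((-(-2)), (step - result)) == (-0)): false | step := 8 | (((-(step * 5)) != max(step, base)) || ((base / (step - -4)) < abs(step))): true | result := 54 | result 60
g: total := 4 | (!(min((-(-2)), (step - total)) == (-0))): true | (((-(step * (10 + -5))) != max(step, base)) || ((base / (step - -4)) < abs(step))): true | total := 4 | result 10
verdict: not equivalent; witness: base=-2, step=-2


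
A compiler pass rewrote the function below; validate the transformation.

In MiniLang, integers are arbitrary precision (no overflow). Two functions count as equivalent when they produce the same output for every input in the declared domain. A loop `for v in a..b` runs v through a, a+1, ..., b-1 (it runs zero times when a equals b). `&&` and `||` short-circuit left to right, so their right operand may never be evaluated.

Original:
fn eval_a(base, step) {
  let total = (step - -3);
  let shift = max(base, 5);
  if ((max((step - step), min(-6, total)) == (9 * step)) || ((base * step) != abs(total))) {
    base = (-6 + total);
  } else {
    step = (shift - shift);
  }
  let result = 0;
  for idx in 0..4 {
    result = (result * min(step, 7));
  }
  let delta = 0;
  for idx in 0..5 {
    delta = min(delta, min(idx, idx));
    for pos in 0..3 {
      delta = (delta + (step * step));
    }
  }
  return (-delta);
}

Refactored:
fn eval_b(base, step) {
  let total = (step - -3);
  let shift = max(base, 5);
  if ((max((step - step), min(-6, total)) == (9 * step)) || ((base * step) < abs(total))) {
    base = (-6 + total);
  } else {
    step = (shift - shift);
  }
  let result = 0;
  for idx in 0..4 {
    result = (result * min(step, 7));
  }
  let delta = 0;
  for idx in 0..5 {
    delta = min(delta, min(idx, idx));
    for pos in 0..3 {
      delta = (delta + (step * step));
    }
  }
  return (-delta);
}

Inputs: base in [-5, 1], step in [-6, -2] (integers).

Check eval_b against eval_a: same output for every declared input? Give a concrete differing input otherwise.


Try base=-5, step=-6.
eval_a: total = -3; shift = 5; ((max((step - step), min(-6, total)) == (9 * step)) || ((base * step) != abs(total))) -> true; base = -9; result = 0; [idx=0]; result = 0; [idx=1]; result = 0; [idx=2]; result = 0; [idx=3]; result = 0; delta = 0; [idx=0]; delta = 0; [pos=0]; delta = 36; [pos=1]; delta = 72; [pos=2]; delta = 108; [idx=1]; delta = 1; [pos=0]; delta = 37; [pos=1]; delta = 73; [pos=2]; delta = 109; [idx=2]; delta = 2; [pos=0]; delta = 38; [pos=1]; delta = 74; [pos=2]; delta = 110; [idx=3]; delta = 3; [pos=0]; delta = 39; [pos=1]; delta = 75; [pos=2]; delta = 111; [idx=4]; delta = 4; [pos=0]; delta = 40; [pos=1]; delta = 76; [pos=2]; delta = 112; return -112
eval_b: total = -3; shift = 5; ((max((step - step), min(-6, total)) == (9 * step)) || ((base * step) < abs(total))) -> false; step = 0; result = 0; [idx=0]; result = 0; [idx=1]; result = 0; [idx=2]; result = 0; [idx=3]; result = 0; delta = 0; [idx=0]; delta = 0; [pos=0]; delta = 0; [pos=1]; delta = 0; [pos=2]; delta = 0; [idx=1]; delta = 0; [pos=0]; delta = 0; [pos=1]; delta = 0; [pos=2]; delta = 0; [idx=2]; delta = 0; [pos=0]; delta = 0; [pos=1]; delta = 0; [pos=2]; delta = 0; [idx=3]; delta = 0; [pos=0]; delta = 0; [pos=1]; delta = 0; [pos=2]; delta = 0; [idx=4]; delta = 0; [pos=0]; delta = 0; [pos=1]; delta = 0; [pos=2]; delta = 0; return 0
-112 against 0: the behavior changed.
verdict: not equivalent; witness: base=-5, step=-6


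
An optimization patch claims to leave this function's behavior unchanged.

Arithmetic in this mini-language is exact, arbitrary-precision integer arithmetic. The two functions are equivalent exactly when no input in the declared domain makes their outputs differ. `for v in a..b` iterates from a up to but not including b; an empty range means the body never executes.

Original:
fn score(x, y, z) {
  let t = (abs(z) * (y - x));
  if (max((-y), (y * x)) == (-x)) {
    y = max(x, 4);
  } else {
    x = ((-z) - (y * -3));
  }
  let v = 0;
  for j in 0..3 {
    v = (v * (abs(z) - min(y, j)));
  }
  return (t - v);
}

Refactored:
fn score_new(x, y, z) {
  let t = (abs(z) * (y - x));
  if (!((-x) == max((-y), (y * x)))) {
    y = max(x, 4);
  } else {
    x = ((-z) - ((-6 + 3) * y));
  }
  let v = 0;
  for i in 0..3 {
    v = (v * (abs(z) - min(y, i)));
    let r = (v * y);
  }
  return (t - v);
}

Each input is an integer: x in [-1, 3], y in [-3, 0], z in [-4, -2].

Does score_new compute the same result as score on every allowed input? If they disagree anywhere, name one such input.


The suspicious-looking change has no observable effect anywhere in the declared ranges.
One worked example (x=3, y=-2, z=-2) — score: t=-10, then (max((-y), (y * x)) == (-x)) is false, then x=-4, then v=0, then (j=0), then v=0, then (j=1), then v=0, then (j=2), then v=0, then returns -10; score_new: t=-10, then (!((-x) == max((-y), (y * x)))) is true, then y=4, then v=0, then (i=0), then v=0, then r=0, then (i=1), then v=0, then r=0, then (i=2), then v=0, then r=0, then returns -10; agreement on -10.
Every one of the 60 inputs gives matching results.
verdict: equivalent
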